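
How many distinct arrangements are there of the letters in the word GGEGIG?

The 6 letters of GGEGIG have repeats: G appearing 4 times.
So there are 6! / (4!) = 30 distinguishable arrangements.

30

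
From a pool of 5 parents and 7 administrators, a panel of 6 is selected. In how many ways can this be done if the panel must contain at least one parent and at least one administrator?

917

Unrestricted: C(12,6) = 924 ways to pick any 6 of the 12.
Selections missing a whole group: no parents → C(7,6) = 7; no administrators → C(5,6) = 0.
Both groups omitted at once is impossible, so 924 − 7 = 917.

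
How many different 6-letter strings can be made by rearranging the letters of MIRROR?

120

Letter multiplicities in MIRROR: I×1, M×1, O×1, R×3.
The number of distinct arrangements is 6!/(3!) = 720/6 = 120.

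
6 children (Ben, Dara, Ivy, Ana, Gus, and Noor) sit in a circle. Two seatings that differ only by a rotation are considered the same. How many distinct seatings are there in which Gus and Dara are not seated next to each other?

Without the restriction there are (5)! = 120 seatings.
Seatings with Gus beside Dara: treat them as a block with 2 internal orders, giving 2 × (4)! = 48.
Subtracting, 120 − 48 = 72.

72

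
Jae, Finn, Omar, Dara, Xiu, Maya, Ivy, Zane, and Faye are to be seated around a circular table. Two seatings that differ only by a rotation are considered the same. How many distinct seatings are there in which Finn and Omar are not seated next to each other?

All circular seatings of 9 people number (8)! = 40320.
Those with Finn next to Omar: fuse the pair into one unit and seat 8 units around a circle — 2·(7)! = 10080.
Subtracting, 40320 − 10080 = 30240.

30240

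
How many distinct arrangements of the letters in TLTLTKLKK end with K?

Fix K in the last position and arrange the remaining 8 letters.
Those 8 letters have K appearing twice, L appearing 3 times, and T appearing 3 times, giving (8)!/(3!·3!·2!) = 560.

560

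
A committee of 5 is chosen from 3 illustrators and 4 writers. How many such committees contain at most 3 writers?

18

Split by how many writers are chosen (0 through 3).
Sum: C(4,0)·C(3,5) + C(4,1)·C(3,4) + C(4,2)·C(3,3) + C(4,3)·C(3,2) = 0 + 0 + 6 + 12 = 18.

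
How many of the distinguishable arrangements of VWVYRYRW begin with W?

Fix W in the first position and arrange the remaining 7 letters.
Those 7 letters have R appearing twice, V appearing twice, and Y appearing twice, giving (7)!/(2!·2!·2!) = 630.

630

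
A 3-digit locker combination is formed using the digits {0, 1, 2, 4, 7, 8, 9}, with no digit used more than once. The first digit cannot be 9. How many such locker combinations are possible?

The first digit has 7−1 = 6 choices (anything except 9).
The remaining 2 digits are filled from the other 6 symbols without repetition: 6 × 5 = 30.
Total: 6 × 30 = 180.

180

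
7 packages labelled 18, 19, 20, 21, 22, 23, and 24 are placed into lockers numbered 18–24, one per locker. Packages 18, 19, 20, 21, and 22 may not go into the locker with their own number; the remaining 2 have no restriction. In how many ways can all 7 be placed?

Let Aᵢ (for 18 ≤ i ≤ 22) be the placements that put package i in its forbidden locker. Any j of these fix j positions, leaving (7−j)! ways to fill the rest, and there are C(5,j) ways to pick which j.
By inclusion–exclusion, the number of valid placements is Σ_{j=0}^{5} (−1)^j C(5,j)·(7−j)!.
Computing: 5040 − 3600 + 1200 − 240 + 30 − 2 = 2428.

2428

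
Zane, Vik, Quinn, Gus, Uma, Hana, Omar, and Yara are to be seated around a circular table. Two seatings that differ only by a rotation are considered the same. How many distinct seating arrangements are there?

5040

Fix one person's seat to break rotational symmetry; the remaining 7 people can be arranged in (7)! = 5040 ways.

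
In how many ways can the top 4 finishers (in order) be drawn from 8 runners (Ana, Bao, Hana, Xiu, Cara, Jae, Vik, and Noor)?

This is an ordered selection of 4 from 8: P(8,4).
That gives 8 × 7 × 6 × 5 = 1680.

1680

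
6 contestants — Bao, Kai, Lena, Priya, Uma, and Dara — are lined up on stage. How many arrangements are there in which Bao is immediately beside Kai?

Place the 4 others and the Bao-Kai pair as 5 objects in a line; the pair has 2 internal arrangements.
So the count is 2·(5)! = 240.

240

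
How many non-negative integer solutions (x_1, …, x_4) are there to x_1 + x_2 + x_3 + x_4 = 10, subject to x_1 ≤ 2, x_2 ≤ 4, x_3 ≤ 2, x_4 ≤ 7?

Ignoring the caps, the number of non-negative solutions to x_1+…+x_4 = 10 is C(13,3) = 286.
Subtract solutions that violate a single cap (substitute x_i' = x_i − (cap_i+1)): x_1 ≥ 3 gives C(10,3) = 120; x_2 ≥ 5 gives C(8,3) = 56; x_3 ≥ 3 gives C(10,3) = 120; x_4 ≥ 8 gives C(5,3) = 10. Together 306.
Add back pairs where two caps are both exceeded: 10 + 35 + 0 + 10 + 0 + 0 = 55.
By inclusion–exclusion the count is 286 − 306 + 55 = 35.

35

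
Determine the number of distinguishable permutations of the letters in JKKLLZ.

180

Letter multiplicities in JKKLLZ: J×1, K×2, L×2, Z×1.
Dividing 6! = 720 by 2!·2! = 4 for the repeated letters gives 180.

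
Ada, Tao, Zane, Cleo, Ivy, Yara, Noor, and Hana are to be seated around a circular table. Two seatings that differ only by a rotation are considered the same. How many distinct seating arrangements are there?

5040

Fix one person's seat to break rotational symmetry; the remaining 7 people can be arranged in (7)! = 5040 ways.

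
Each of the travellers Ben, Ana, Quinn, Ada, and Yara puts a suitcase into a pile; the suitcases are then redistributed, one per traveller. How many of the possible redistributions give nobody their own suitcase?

Count assignments avoiding every fixed point. For any j of the 5 travellers fixed to their own suitcase, the other 5−j can be arranged in (5−j)! ways.
By inclusion–exclusion this is Σ_{j=0}^{5} (−1)^j C(5,j)·(5−j)!.
Computing: 120 − 120 + 60 − 20 + 5 − 1 = 44.

44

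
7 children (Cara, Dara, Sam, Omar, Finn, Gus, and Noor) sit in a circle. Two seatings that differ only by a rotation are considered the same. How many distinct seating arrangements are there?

720

Around a circle, 7 distinct people have 7!/7 = (6)! = 720 rotationally distinct seatings.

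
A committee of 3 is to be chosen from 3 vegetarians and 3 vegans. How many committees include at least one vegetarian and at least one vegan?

18

Unrestricted: C(6,3) = 20 ways to pick any 3 of the 6.
Subtract selections that omit an entire group: no vegetarians → C(3,3) = 1; no vegans → C(3,3) = 1.
Both groups omitted at once is impossible, so 20 − 2 = 18.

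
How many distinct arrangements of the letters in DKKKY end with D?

4

With the last slot taken by D, it remains to arrange the other 4 letters (KKKY).
Those 4 letters have K appearing 3 times, giving (4)!/(3!) = 4.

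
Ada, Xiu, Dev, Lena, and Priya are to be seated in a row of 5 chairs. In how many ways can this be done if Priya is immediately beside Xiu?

Glue Priya and Xiu into one block (2 internal orders), leaving 4 units to arrange in a row.
That gives 2 × 4! = 2 × 24 = 48.

48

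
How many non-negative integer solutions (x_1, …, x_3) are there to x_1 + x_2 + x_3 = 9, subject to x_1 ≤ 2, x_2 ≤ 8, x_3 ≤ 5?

17

By stars and bars, unrestricted non-negative solutions to x_1+…+x_3 = 9 number C(9+2,2) = 55.
Subtract solutions that violate a single cap (substitute x_i' = x_i − (cap_i+1)): x_1 ≥ 3 gives C(8,2) = 28; x_2 ≥ 9 gives C(2,2) = 1; x_3 ≥ 6 gives C(5,2) = 10. Together 39.
Add back pairs where two caps are both exceeded: 0 + 1 + 0 = 1.
By inclusion–exclusion the count is 55 − 39 + 1 = 17.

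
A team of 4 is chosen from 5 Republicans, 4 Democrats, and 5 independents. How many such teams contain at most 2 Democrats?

960

Split by how many Democrats are chosen (0 through 2).
Sum: C(4,0)·C(10,4) + C(4,1)·C(10,3) + C(4,2)·C(10,2) = 210 + 480 + 270 = 960.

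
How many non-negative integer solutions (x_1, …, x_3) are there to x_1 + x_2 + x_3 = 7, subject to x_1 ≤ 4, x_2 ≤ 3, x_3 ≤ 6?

By stars and bars, unrestricted non-negative solutions to x_1+…+x_3 = 7 number C(7+2,2) = 36.
Subtract solutions that violate a single cap (substitute x_i' = x_i − (cap_i+1)): x_1 ≥ 5 gives C(4,2) = 6; x_2 ≥ 4 gives C(5,2) = 10; x_3 ≥ 7 gives C(2,2) = 1. Together 17.
No two caps can be exceeded simultaneously, so the pair terms are all 0.
By inclusion–exclusion the count is 36 − 17 + 0 = 19.

19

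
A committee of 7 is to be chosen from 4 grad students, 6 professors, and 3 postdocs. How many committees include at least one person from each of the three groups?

1559

With no constraint there are C(13,7) = 1716 possible selections.
Subtract selections that omit an entire group: no grad students → C(9,7) = 36; no professors → C(7,7) = 1; no postdocs → C(10,7) = 120.
Add back selections omitting two groups (i.e. drawn from a single group): C(4,7) + C(6,7) + C(3,7) = 0.
By inclusion–exclusion: 1716 − 157 + 0 = 1559.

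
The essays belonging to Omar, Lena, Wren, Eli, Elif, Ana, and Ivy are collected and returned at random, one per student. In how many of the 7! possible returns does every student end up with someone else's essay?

1854

This is the derangement count D_7: permutations of 7 items with no fixed point.
By inclusion–exclusion this is Σ_{j=0}^{7} (−1)^j C(7,j)·(7−j)!.
Computing: 5040 − 5040 + 2520 − 840 + 210 − 42 + 7 − 1 = 1854.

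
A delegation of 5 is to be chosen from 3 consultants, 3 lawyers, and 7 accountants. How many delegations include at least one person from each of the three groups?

With no constraint there are C(13,5) = 1287 possible selections.
Subtract selections that omit an entire group: no consultants → C(10,5) = 252; no lawyers → C(10,5) = 252; no accountants → C(6,5) = 6.
Add back selections omitting two groups (i.e. drawn from a single group): C(3,5) + C(3,5) + C(7,5) = 21.
By inclusion–exclusion: 1287 − 510 + 21 = 798.

798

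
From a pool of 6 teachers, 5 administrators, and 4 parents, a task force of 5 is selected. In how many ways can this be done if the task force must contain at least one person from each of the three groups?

With no constraint there are C(15,5) = 3003 possible selections.
Subtract selections that omit an entire group: no teachers → C(9,5) = 126; no administrators → C(10,5) = 252; no parents → C(11,5) = 462.
Add back selections omitting two groups (i.e. drawn from a single group): C(6,5) + C(5,5) + C(4,5) = 7.
By inclusion–exclusion: 3003 − 840 + 7 = 2170.

2170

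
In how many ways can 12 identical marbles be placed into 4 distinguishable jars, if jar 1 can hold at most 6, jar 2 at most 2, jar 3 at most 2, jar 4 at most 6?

27

Ignoring the caps, the number of non-negative solutions to x_1+…+x_4 = 12 is C(15,3) = 455.
Subtract solutions that violate a single cap (substitute x_i' = x_i − (cap_i+1)): x_1 ≥ 7 gives C(8,3) = 56; x_2 ≥ 3 gives C(12,3) = 220; x_3 ≥ 3 gives C(12,3) = 220; x_4 ≥ 7 gives C(8,3) = 56. Together 552.
Add back pairs where two caps are both exceeded: 10 + 10 + 0 + 84 + 10 + 10 = 124.
By inclusion–exclusion the count is 455 − 552 + 124 = 27.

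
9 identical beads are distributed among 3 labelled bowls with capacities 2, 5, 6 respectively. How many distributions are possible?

12

Without the upper bounds there are C(11,2) = 55 ways to split 9 among 3 bowls.
Subtract solutions that violate a single cap (substitute x_i' = x_i − (cap_i+1)): x_1 ≥ 3 gives C(8,2) = 28; x_2 ≥ 6 gives C(5,2) = 10; x_3 ≥ 7 gives C(4,2) = 6. Together 44.
Add back pairs where two caps are both exceeded: 1 + 0 + 0 = 1.
By inclusion–exclusion the count is 55 − 44 + 1 = 12.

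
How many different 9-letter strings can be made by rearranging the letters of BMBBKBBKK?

504

The 9 letters of BMBBKBBKK have repeats: B appearing 5 times and K appearing 3 times.
Dividing 9! = 362880 by 5!·3! = 720 for the repeated letters gives 504.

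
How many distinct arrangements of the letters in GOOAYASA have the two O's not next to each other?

2520

Total arrangements of GOOAYASA: 8!/(3!·2!) = 3360.
Arrangements with the O's together: treat OO as one letter, giving (7)!/(3!) = 840.
Subtracting, 3360 − 840 = 2520 arrangements keep the O's apart.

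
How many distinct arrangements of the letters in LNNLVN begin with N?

30

Fix N in the first position and arrange the remaining 5 letters.
Those 5 letters have L appearing twice and N appearing twice, giving (5)!/(2!·2!) = 30.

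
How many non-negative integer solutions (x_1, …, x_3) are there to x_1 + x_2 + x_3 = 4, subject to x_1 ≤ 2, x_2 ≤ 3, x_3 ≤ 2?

By stars and bars, unrestricted non-negative solutions to x_1+…+x_3 = 4 number C(4+2,2) = 15.
Subtract solutions that violate a single cap (substitute x_i' = x_i − (cap_i+1)): x_1 ≥ 3 gives C(3,2) = 3; x_2 ≥ 4 gives C(2,2) = 1; x_3 ≥ 3 gives C(3,2) = 3. Together 7.
No two caps can be exceeded simultaneously, so the pair terms are all 0.
By inclusion–exclusion the count is 15 − 7 + 0 = 8.

8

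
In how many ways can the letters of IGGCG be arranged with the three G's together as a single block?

Treat the 3 copies of G as a single block. The multiset to arrange is then {GGG, C, I}, 3 items in all.
All 3 items are distinct, so there are (3)! = 6 arrangements.

6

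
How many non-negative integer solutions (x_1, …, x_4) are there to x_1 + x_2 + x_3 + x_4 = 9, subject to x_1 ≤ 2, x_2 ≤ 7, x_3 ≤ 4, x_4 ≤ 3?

By stars and bars, unrestricted non-negative solutions to x_1+…+x_4 = 9 number C(9+3,3) = 220.
Subtract solutions that violate a single cap (substitute x_i' = x_i − (cap_i+1)): x_1 ≥ 3 gives C(9,3) = 84; x_2 ≥ 8 gives C(4,3) = 4; x_3 ≥ 5 gives C(7,3) = 35; x_4 ≥ 4 gives C(8,3) = 56. Together 179.
Add back pairs where two caps are both exceeded: 0 + 4 + 10 + 0 + 0 + 1 = 15.
By inclusion–exclusion the count is 220 − 179 + 15 = 56.

56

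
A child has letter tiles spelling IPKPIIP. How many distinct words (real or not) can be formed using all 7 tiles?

Letter multiplicities in IPKPIIP: I×3, K×1, P×3.
So there are 7! / (3!·3!) = 140 distinguishable arrangements.

140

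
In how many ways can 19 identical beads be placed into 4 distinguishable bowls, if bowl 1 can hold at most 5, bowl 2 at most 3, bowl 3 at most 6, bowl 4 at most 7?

10

By stars and bars, unrestricted non-negative solutions to x_1+…+x_4 = 19 number C(19+3,3) = 1540.
Subtract solutions that violate a single cap (substitute x_i' = x_i − (cap_i+1)): x_1 ≥ 6 gives C(16,3) = 560; x_2 ≥ 4 gives C(18,3) = 816; x_3 ≥ 7 gives C(15,3) = 455; x_4 ≥ 8 gives C(14,3) = 364. Together 2195.
Add back pairs where two caps are both exceeded: 220 + 84 + 56 + 165 + 120 + 35 = 680.
Subtract triples: 10 + 4 + 0 + 1 = 15.
By inclusion–exclusion the count is 1540 − 2195 + 680 − 15 = 10.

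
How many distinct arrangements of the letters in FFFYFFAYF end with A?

28

With the last slot taken by A, it remains to arrange the other 8 letters (FFFYFFYF).
Those 8 letters have F appearing 6 times and Y appearing twice, giving (8)!/(6!·2!) = 28.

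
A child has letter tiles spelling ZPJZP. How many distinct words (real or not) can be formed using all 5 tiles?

30

Letter multiplicities in ZPJZP: J×1, P×2, Z×2.
The number of distinct arrangements is 5!/(2!·2!) = 120/4 = 30.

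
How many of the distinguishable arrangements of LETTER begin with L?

30

With the first slot taken by L, it remains to arrange the other 5 letters (ETTER).
Those 5 letters have E appearing twice and T appearing twice, giving (5)!/(2!·2!) = 30.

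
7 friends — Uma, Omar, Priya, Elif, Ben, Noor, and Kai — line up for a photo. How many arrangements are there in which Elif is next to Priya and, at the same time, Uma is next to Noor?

480

Treat {Elif,Priya} as one block (2 orders) and {Uma,Noor} as another (2 orders).
That leaves 5 units to arrange: 2 × 2 × 5! = 4 × 120 = 480.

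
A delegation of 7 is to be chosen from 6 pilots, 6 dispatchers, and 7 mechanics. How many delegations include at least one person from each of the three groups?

Unrestricted: C(19,7) = 50388 ways to pick any 7 of the 19.
Selections missing a whole group: no pilots → C(13,7) = 1716; no dispatchers → C(13,7) = 1716; no mechanics → C(12,7) = 792.
Add back selections omitting two groups (i.e. drawn from a single group): C(6,7) + C(6,7) + C(7,7) = 1.
By inclusion–exclusion: 50388 − 4224 + 1 = 46165.

46165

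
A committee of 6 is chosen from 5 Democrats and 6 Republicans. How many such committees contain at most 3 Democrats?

Split by how many Democrats are chosen (0 through 3).
Sum: C(5,0)·C(6,6) + C(5,1)·C(6,5) + C(5,2)·C(6,4) + C(5,3)·C(6,3) = 1 + 30 + 150 + 200 = 381.

381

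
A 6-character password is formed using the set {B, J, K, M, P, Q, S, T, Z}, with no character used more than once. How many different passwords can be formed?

60480

Choose and order 6 of the 9 symbols: the first character has 9 options, the next 8, and so on down to 4.
9 × 8 × 7 × 6 × 5 × 4 = 60480.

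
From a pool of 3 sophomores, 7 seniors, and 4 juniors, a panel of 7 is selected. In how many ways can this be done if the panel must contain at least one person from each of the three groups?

2982

With no constraint there are C(14,7) = 3432 possible selections.
Selections missing a whole group: no sophomores → C(11,7) = 330; no seniors → C(7,7) = 1; no juniors → C(10,7) = 120.
Add back selections omitting two groups (i.e. drawn from a single group): C(3,7) + C(7,7) + C(4,7) = 1.
By inclusion–exclusion: 3432 − 451 + 1 = 2982.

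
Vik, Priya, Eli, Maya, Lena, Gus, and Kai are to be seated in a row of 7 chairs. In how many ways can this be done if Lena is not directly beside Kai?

Of the 7! = 5040 arrangements, those with Lena and Kai adjacent number 2 × 6! = 1440 (treat the pair as a block with 2 internal orders).
So 5040 − 1440 = 3600 arrangements keep them apart.

3600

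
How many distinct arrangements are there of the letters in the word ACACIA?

Letter multiplicities in ACACIA: A×3, C×2, I×1.
Dividing 6! = 720 by 3!·2! = 12 for the repeated letters gives 60.

60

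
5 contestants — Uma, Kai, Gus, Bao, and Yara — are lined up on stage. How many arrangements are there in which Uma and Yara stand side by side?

Treat {Uma, Yara} as a single unit. There are 4 units to order, and the pair itself can be ordered 2 ways.
So the count is 2·(4)! = 48.

48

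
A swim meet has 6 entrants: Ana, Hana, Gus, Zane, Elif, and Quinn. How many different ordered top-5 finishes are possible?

720

This is an ordered selection of 5 from 6: P(6,5).
That gives 6 × 5 × 4 × 3 × 2 = 720.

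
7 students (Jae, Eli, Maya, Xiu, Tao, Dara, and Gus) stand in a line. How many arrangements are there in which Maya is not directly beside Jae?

Of the 7! = 5040 arrangements, those with Maya and Jae adjacent number 2 × 6! = 1440 (treat the pair as a block with 2 internal orders).
Complementary counting: 5040 − 1440 = 3600.

3600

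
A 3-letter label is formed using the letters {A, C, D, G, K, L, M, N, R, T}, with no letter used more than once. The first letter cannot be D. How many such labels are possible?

648

The first letter has 10−1 = 9 choices (anything except D).
The remaining 2 letters are filled from the other 9 symbols without repetition: 9 × 8 = 72.
Total: 9 × 72 = 648.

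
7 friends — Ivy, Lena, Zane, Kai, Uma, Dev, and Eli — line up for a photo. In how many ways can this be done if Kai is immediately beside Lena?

1440

Treat {Kai, Lena} as a single unit. There are 6 units to order, and the pair itself can be ordered 2 ways.
So the count is 2·(6)! = 1440.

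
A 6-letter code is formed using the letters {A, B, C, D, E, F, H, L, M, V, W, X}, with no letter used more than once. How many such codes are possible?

665280

This is a permutation of 6 out of 12: P(12,6) = 12!/6!.
That product is 12 × 11 × 10 × 9 × 8 × 7 = 665280.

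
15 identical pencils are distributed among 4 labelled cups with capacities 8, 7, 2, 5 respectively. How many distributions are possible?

81

Without the upper bounds there are C(18,3) = 816 ways to split 15 among 4 cups.
Subtract solutions that violate a single cap (substitute x_i' = x_i − (cap_i+1)): x_1 ≥ 9 gives C(9,3) = 84; x_2 ≥ 8 gives C(10,3) = 120; x_3 ≥ 3 gives C(15,3) = 455; x_4 ≥ 6 gives C(12,3) = 220. Together 879.
Add back pairs where two caps are both exceeded: 0 + 20 + 1 + 35 + 4 + 84 = 144.
By inclusion–exclusion the count is 816 − 879 + 144 = 81.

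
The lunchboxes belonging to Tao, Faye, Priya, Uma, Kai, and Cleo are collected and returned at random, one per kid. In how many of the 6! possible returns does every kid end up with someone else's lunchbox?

Let Aᵢ be the assignments in which kid i gets their own lunchbox. We want the size of the complement of A₁∪…∪A_6.
By inclusion–exclusion this is Σ_{j=0}^{6} (−1)^j C(6,j)·(6−j)!.
Computing: 720 − 720 + 360 − 120 + 30 − 6 + 1 = 265.

265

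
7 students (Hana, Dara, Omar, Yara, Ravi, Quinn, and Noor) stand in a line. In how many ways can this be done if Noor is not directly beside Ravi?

There are 7! = 5040 arrangements in all. If Noor and Ravi are adjacent, merging them into one block gives 2·(6)! = 1440 arrangements.
So 5040 − 1440 = 3600 arrangements keep them apart.

3600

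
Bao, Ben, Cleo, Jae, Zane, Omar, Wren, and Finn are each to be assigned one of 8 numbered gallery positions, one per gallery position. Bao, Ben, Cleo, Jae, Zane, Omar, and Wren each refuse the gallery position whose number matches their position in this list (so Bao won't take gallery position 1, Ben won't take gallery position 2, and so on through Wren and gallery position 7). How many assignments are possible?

16687

Let Aᵢ (for 1 ≤ i ≤ 7) be the placements that put person i in their forbidden gallery position. Any j of these fix j positions, leaving (8−j)! ways to fill the rest, and there are C(7,j) ways to pick which j.
By inclusion–exclusion, the number of valid placements is Σ_{j=0}^{7} (−1)^j C(7,j)·(8−j)!.
Computing: 40320 − 35280 + 15120 − 4200 + 840 − 126 + 14 − 1 = 16687.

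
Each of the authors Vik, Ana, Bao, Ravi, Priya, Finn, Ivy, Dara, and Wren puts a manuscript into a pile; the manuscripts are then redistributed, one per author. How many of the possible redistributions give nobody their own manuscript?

133496

This is the derangement count D_9: permutations of 9 items with no fixed point.
By inclusion–exclusion this is Σ_{j=0}^{9} (−1)^j C(9,j)·(9−j)!.
Computing: 362880 − 362880 + 181440 − 60480 + 15120 − 3024 + 504 − 72 + 9 − 1 = 133496.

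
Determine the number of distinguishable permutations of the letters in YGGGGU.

The 6 letters of YGGGGU have repeats: G appearing 4 times.
Dividing 6! = 720 by 4! = 24 for the repeated letters gives 30.

30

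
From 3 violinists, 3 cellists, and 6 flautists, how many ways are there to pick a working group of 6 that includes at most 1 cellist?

462

Split by how many cellists are chosen (0 through 1).
Sum: C(3,0)·C(9,6) + C(3,1)·C(9,5) = 84 + 378 = 462.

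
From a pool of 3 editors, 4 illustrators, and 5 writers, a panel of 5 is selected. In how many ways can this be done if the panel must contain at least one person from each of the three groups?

Unrestricted: C(12,5) = 792 ways to pick any 5 of the 12.
Selections missing a whole group: no editors → C(9,5) = 126; no illustrators → C(8,5) = 56; no writers → C(7,5) = 21.
Add back selections omitting two groups (i.e. drawn from a single group): C(3,5) + C(4,5) + C(5,5) = 1.
By inclusion–exclusion: 792 − 203 + 1 = 590.

590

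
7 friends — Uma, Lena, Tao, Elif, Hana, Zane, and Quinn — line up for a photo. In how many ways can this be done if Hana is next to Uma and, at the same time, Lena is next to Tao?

480

Treat {Hana,Uma} as one block (2 orders) and {Lena,Tao} as another (2 orders).
That leaves 5 units to arrange: 2 × 2 × 5! = 4 × 120 = 480.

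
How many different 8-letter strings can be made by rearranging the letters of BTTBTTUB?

The 8 letters of BTTBTTUB have repeats: B appearing 3 times and T appearing 4 times.
Dividing 8! = 40320 by 4!·3! = 144 for the repeated letters gives 280.

280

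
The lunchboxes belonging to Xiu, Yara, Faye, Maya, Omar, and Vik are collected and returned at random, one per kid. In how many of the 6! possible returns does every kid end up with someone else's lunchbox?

Count assignments avoiding every fixed point. For any j of the 6 kids fixed to their own lunchbox, the other 6−j can be arranged in (6−j)! ways.
By inclusion–exclusion this is Σ_{j=0}^{6} (−1)^j C(6,j)·(6−j)!.
Computing: 720 − 720 + 360 − 120 + 30 − 6 + 1 = 265.

265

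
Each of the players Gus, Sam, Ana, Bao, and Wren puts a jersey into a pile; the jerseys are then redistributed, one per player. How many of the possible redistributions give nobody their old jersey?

This is the derangement count D_5: permutations of 5 items with no fixed point.
By inclusion–exclusion this is Σ_{j=0}^{5} (−1)^j C(5,j)·(5−j)!.
Computing: 120 − 120 + 60 − 20 + 5 − 1 = 44.

44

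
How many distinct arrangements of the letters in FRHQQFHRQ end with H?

With the last slot taken by H, it remains to arrange the other 8 letters (FRQQFHRQ).
Those 8 letters have F appearing twice, Q appearing 3 times, and R appearing twice, giving (8)!/(3!·2!·2!) = 1680.

1680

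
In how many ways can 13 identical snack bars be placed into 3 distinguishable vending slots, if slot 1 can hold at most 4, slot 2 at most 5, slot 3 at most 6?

6

Ignoring the caps, the number of non-negative solutions to x_1+…+x_3 = 13 is C(15,2) = 105.
Subtract solutions that violate a single cap (substitute x_i' = x_i − (cap_i+1)): x_1 ≥ 5 gives C(10,2) = 45; x_2 ≥ 6 gives C(9,2) = 36; x_3 ≥ 7 gives C(8,2) = 28. Together 109.
Add back pairs where two caps are both exceeded: 6 + 3 + 1 = 10.
By inclusion–exclusion the count is 105 − 109 + 10 = 6.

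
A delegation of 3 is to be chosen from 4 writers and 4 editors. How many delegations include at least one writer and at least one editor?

48

Unrestricted: C(8,3) = 56 ways to pick any 3 of the 8.
Selections missing a whole group: no writers → C(4,3) = 4; no editors → C(4,3) = 4.
Both groups omitted at once is impossible, so 56 − 8 = 48.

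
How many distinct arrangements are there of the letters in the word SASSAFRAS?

2520

Letter multiplicities in SASSAFRAS: A×3, F×1, R×1, S×4.
The number of distinct arrangements is 9!/(4!·3!) = 362880/144 = 2520.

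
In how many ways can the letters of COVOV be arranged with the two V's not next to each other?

18

Total arrangements of COVOV: 5!/(2!·2!) = 30.
If the two V's are adjacent, glue them into one block, leaving 4 items to arrange: (4)!/(2!) = 12 ways.
Hence 30 − 12 = 18.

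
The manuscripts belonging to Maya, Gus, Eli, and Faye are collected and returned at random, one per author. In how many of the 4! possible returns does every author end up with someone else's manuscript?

This is the derangement count D_4: permutations of 4 items with no fixed point.
By inclusion–exclusion this is Σ_{j=0}^{4} (−1)^j C(4,j)·(4−j)!.
Computing: 24 − 24 + 12 − 4 + 1 = 9.

9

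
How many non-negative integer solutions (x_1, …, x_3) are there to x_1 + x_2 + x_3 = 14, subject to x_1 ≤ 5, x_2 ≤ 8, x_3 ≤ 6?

21

Without the upper bounds there are C(16,2) = 120 ways to split 14 among 3 variables.
Subtract solutions that violate a single cap (substitute x_i' = x_i − (cap_i+1)): x_1 ≥ 6 gives C(10,2) = 45; x_2 ≥ 9 gives C(7,2) = 21; x_3 ≥ 7 gives C(9,2) = 36. Together 102.
Add back pairs where two caps are both exceeded: 0 + 3 + 0 = 3.
By inclusion–exclusion the count is 120 − 102 + 3 = 21.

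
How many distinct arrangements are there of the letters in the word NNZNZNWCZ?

Letter multiplicities in NNZNZNWCZ: C×1, N×4, W×1, Z×3.
Dividing 9! = 362880 by 4!·3! = 144 for the repeated letters gives 2520.

2520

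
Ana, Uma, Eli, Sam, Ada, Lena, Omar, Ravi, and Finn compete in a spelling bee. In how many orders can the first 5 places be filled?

15120

There are 9 choices for 1st place, 8 for 2nd, and so on down to 5 for position 5.
That gives 9 × 8 × 7 × 6 × 5 = 15120.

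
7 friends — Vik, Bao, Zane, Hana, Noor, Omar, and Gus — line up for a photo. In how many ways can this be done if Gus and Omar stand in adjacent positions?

Treat {Gus, Omar} as a single unit. There are 6 units to order, and the pair itself can be ordered 2 ways.
So the count is 2·(6)! = 1440.

1440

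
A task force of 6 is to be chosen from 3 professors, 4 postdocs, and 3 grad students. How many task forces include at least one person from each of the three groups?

With no constraint there are C(10,6) = 210 possible selections.
Subtract selections that omit an entire group: no professors → C(7,6) = 7; no postdocs → C(6,6) = 1; no grad students → C(7,6) = 7.
Add back selections omitting two groups (i.e. drawn from a single group): C(3,6) + C(4,6) + C(3,6) = 0.
By inclusion–exclusion: 210 − 15 + 0 = 195.

195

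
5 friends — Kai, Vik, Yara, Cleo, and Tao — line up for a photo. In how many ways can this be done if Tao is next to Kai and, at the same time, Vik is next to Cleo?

Treat {Tao,Kai} as one block (2 orders) and {Vik,Cleo} as another (2 orders).
That leaves 3 units to arrange: 2 × 2 × 3! = 4 × 6 = 24.

24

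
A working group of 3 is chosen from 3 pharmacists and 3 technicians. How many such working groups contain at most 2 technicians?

19

Split by how many technicians are chosen (0 through 2).
Sum: C(3,0)·C(3,3) + C(3,1)·C(3,2) + C(3,2)·C(3,1) = 1 + 9 + 9 = 19.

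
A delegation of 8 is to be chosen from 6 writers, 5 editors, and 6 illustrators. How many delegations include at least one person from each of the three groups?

23485

Unrestricted: C(17,8) = 24310 ways to pick any 8 of the 17.
Selections missing a whole group: no writers → C(11,8) = 165; no editors → C(12,8) = 495; no illustrators → C(11,8) = 165.
Add back selections omitting two groups (i.e. drawn from a single group): C(6,8) + C(5,8) + C(6,8) = 0.
By inclusion–exclusion: 24310 − 825 + 0 = 23485.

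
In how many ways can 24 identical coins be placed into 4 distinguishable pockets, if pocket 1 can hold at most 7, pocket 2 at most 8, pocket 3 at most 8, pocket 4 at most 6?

56

By stars and bars, unrestricted non-negative solutions to x_1+…+x_4 = 24 number C(24+3,3) = 2925.
Subtract solutions that violate a single cap (substitute x_i' = x_i − (cap_i+1)): x_1 ≥ 8 gives C(19,3) = 969; x_2 ≥ 9 gives C(18,3) = 816; x_3 ≥ 9 gives C(18,3) = 816; x_4 ≥ 7 gives C(20,3) = 1140. Together 3741.
Add back pairs where two caps are both exceeded: 120 + 120 + 220 + 84 + 165 + 165 = 874.
Subtract triples: 0 + 1 + 1 + 0 = 2.
By inclusion–exclusion the count is 2925 − 3741 + 874 − 2 = 56.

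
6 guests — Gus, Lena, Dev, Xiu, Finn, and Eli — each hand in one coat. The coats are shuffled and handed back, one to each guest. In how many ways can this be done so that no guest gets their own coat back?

Count assignments avoiding every fixed point. For any j of the 6 guests fixed to their own coat, the other 6−j can be arranged in (6−j)! ways.
By inclusion–exclusion this is Σ_{j=0}^{6} (−1)^j C(6,j)·(6−j)!.
Computing: 720 − 720 + 360 − 120 + 30 − 6 + 1 = 265.

265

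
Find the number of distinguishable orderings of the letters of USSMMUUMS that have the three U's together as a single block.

Treat the 3 copies of U as a single block. The multiset to arrange is then {UUU, M, M, M, S, S, S}, 7 items in all.
That gives (7)!/(3!·3!) = 140 arrangements.

140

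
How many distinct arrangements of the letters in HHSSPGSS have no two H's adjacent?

630

There are 8!/(4!·2!) = 840 arrangements of HHSSPGSS in total.
Arrangements with the H's together: treat HH as one letter, giving (7)!/(4!) = 210.
Hence 840 − 210 = 630.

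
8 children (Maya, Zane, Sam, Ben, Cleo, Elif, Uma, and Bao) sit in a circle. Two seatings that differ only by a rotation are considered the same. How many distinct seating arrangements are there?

Fix one person's seat to break rotational symmetry; the remaining 7 people can be arranged in (7)! = 5040 ways.

5040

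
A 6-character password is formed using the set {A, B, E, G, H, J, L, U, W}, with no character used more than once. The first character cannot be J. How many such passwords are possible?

53760

The first character has 9−1 = 8 choices (anything except J).
The remaining 5 characters are filled from the other 8 symbols without repetition: 8 × 7 × 6 × 5 × 4 = 6720.
Total: 8 × 6720 = 53760.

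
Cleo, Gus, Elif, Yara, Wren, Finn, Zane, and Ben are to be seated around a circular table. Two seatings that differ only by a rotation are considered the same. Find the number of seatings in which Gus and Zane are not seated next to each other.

3600

All circular seatings of 8 people number (7)! = 5040.
Those with Gus next to Zane: fuse the pair into one unit and seat 7 units around a circle — 2·(6)! = 1440.
Subtracting, 5040 − 1440 = 3600.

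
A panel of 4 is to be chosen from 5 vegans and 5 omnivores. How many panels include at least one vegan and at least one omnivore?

Total 4-person selections from all 10: C(10,4) = 210.
Subtract selections that omit an entire group: no vegans → C(5,4) = 5; no omnivores → C(5,4) = 5.
Both groups omitted at once is impossible, so 210 − 10 = 200.

200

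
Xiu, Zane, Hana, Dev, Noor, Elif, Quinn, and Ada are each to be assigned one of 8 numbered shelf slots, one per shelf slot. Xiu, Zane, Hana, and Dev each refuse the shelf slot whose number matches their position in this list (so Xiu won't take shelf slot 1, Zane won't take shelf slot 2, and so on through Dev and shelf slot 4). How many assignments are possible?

Let Aᵢ (for 1 ≤ i ≤ 4) be the placements that put person i in their forbidden shelf slot. Any j of these fix j positions, leaving (8−j)! ways to fill the rest, and there are C(4,j) ways to pick which j.
By inclusion–exclusion, the number of valid placements is Σ_{j=0}^{4} (−1)^j C(4,j)·(8−j)!.
Computing: 40320 − 20160 + 4320 − 480 + 24 = 24024.

24024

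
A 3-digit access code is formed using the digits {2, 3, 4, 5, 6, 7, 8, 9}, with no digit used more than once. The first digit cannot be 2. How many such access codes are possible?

294

The first digit has 8−1 = 7 choices (anything except 2).
The remaining 2 digits are filled from the other 7 symbols without repetition: 7 × 6 = 42.
Total: 7 × 42 = 294.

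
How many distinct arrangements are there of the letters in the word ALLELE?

Letter multiplicities in ALLELE: A×1, E×2, L×3.
So there are 6! / (3!·2!) = 60 distinguishable arrangements.

60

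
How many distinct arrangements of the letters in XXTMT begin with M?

6

With the first slot taken by M, it remains to arrange the other 4 letters (XXTT).
Those 4 letters have T appearing twice and X appearing twice, giving (4)!/(2!·2!) = 6.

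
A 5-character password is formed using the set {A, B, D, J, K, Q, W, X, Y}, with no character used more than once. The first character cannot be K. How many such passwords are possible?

13440

The first character has 9−1 = 8 choices (anything except K).
The remaining 4 characters are filled from the other 8 symbols without repetition: 8 × 7 × 6 × 5 = 1680.
Total: 8 × 1680 = 13440.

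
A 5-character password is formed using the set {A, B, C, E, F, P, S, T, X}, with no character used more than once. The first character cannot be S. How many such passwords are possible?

The first character has 9−1 = 8 choices (anything except S).
The remaining 4 characters are filled from the other 8 symbols without repetition: 8 × 7 × 6 × 5 = 1680.
Total: 8 × 1680 = 13440.

13440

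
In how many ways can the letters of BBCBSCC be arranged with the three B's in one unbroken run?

20

Treat the 3 copies of B as a single block. The multiset to arrange is then {BBB, C, C, C, S}, 5 items in all.
That gives (5)!/(3!) = 20 arrangements.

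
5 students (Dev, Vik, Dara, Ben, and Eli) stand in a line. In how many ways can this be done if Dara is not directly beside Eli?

72

Of the 5! = 120 arrangements, those with Dara and Eli adjacent number 2 × 4! = 48 (treat the pair as a block with 2 internal orders).
Complementary counting: 120 − 48 = 72.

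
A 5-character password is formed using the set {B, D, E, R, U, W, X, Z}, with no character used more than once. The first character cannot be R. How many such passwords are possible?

The first character has 8−1 = 7 choices (anything except R).
The remaining 4 characters are filled from the other 7 symbols without repetition: 7 × 6 × 5 × 4 = 840.
Total: 7 × 840 = 5880.

5880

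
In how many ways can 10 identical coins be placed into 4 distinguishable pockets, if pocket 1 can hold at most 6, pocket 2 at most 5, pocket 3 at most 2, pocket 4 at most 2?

By stars and bars, unrestricted non-negative solutions to x_1+…+x_4 = 10 number C(10+3,3) = 286.
Subtract solutions that violate a single cap (substitute x_i' = x_i − (cap_i+1)): x_1 ≥ 7 gives C(6,3) = 20; x_2 ≥ 6 gives C(7,3) = 35; x_3 ≥ 3 gives C(10,3) = 120; x_4 ≥ 3 gives C(10,3) = 120. Together 295.
Add back pairs where two caps are both exceeded: 0 + 1 + 1 + 4 + 4 + 35 = 45.
By inclusion–exclusion the count is 286 − 295 + 45 = 36.

36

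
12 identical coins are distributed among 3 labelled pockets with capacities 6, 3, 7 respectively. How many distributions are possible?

Ignoring the caps, the number of non-negative solutions to x_1+…+x_3 = 12 is C(14,2) = 91.
Subtract solutions that violate a single cap (substitute x_i' = x_i − (cap_i+1)): x_1 ≥ 7 gives C(7,2) = 21; x_2 ≥ 4 gives C(10,2) = 45; x_3 ≥ 8 gives C(6,2) = 15. Together 81.
Add back pairs where two caps are both exceeded: 3 + 0 + 1 = 4.
By inclusion–exclusion the count is 91 − 81 + 4 = 14.

14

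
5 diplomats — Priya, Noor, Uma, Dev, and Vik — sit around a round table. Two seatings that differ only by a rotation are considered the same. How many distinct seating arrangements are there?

24

Fix one person's seat to break rotational symmetry; the remaining 4 people can be arranged in (4)! = 24 ways.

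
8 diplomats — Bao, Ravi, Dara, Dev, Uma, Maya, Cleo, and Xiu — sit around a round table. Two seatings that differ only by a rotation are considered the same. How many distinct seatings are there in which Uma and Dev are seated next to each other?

Treat {Uma, Dev} as one unit (2 internal orders) and seat the resulting 7 units around the table: (6)! circular arrangements.
So 2 × (6)! = 2 × 720 = 1440.

1440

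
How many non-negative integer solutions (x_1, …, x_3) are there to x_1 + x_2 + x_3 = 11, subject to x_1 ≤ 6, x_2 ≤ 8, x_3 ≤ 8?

51

By stars and bars, unrestricted non-negative solutions to x_1+…+x_3 = 11 number C(11+2,2) = 78.
Subtract solutions that violate a single cap (substitute x_i' = x_i − (cap_i+1)): x_1 ≥ 7 gives C(6,2) = 15; x_2 ≥ 9 gives C(4,2) = 6; x_3 ≥ 9 gives C(4,2) = 6. Together 27.
No two caps can be exceeded simultaneously, so the pair terms are all 0.
By inclusion–exclusion the count is 78 − 27 + 0 = 51.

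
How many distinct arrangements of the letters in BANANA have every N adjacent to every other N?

Treat the 2 copies of N as a single block. The multiset to arrange is then {NN, A, A, A, B}, 5 items in all.
That gives (5)!/(3!) = 20 arrangements.

20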